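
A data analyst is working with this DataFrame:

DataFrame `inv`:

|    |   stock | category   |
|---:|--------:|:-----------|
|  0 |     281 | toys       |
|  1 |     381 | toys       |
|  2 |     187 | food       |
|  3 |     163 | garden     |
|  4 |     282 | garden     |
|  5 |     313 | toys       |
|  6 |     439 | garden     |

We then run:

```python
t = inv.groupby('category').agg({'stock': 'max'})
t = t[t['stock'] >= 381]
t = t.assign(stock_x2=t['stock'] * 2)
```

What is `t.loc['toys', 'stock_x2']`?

group by category, max of stock:
          stock
category       
food        187
garden      439
toys        381
filter rows where stock >= 381:
          stock
category       
garden      439
toys        381
add column stock_x2 = t['stock'] * 2:
          stock  stock_x2
category                 
garden      439       878
toys        381       762

762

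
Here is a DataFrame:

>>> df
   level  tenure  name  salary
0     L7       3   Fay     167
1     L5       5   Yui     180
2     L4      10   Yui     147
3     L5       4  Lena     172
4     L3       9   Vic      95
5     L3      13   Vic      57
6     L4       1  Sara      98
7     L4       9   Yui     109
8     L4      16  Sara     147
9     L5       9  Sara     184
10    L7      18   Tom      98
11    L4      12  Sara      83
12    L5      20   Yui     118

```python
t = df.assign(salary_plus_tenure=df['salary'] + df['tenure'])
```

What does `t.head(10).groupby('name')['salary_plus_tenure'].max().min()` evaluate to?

add column salary_plus_tenure = df['salary'] + df['tenure']:
   level  tenure  name  salary  salary_plus_tenure
0     L7       3   Fay     167                 170
1     L5       5   Yui     180                 185
2     L4      10   Yui     147                 157
3     L5       4  Lena     172                 176
4     L3       9   Vic      95                 104
5     L3      13   Vic      57                  70
6     L4       1  Sara      98                  99
7     L4       9   Yui     109                 118
8     L4      16  Sara     147                 163
9     L5       9  Sara     184                 193
10    L7      18   Tom      98                 116
11    L4      12  Sara      83                  95
12    L5      20   Yui     118                 138
take first 10 rows:
  level  tenure  name  salary  salary_plus_tenure
0    L7       3   Fay     167                 170
1    L5       5   Yui     180                 185
2    L4      10   Yui     147                 157
3    L5       4  Lena     172                 176
4    L3       9   Vic      95                 104
5    L3      13   Vic      57                  70
6    L4       1  Sara      98                  99
7    L4       9   Yui     109                 118
8    L4      16  Sara     147                 163
9    L5       9  Sara     184                 193
group by name, max of salary_plus_tenure:
name
Fay     170
Lena    176
Sara    193
Vic     104
Yui     185
Name: salary_plus_tenure, dtype: int64
So min() = 104.

104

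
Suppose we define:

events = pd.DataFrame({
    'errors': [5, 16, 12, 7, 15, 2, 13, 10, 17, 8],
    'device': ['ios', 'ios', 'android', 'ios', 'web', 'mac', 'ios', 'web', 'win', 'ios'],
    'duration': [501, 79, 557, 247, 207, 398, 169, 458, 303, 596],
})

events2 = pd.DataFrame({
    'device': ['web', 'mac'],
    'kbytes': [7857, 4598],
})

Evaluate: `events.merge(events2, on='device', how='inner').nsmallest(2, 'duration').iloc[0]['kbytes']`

7857

merge on 'device' (how='inner') → 3 rows:
   errors device  duration  kbytes
0      15    web       207    7857
1       2    mac       398    4598
2      10    web       458    7857
take 2 rows with smallest duration:
   errors device  duration  kbytes
0      15    web       207    7857
1       2    mac       398    4598
So iloc[0]['kbytes'] = 7857.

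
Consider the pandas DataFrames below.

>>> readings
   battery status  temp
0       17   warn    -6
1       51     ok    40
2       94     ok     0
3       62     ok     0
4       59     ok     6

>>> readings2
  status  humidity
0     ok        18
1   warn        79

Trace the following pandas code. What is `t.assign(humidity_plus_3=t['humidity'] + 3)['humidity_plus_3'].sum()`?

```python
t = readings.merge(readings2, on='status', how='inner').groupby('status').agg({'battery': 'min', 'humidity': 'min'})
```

merge on 'status' (how='inner') → 5 rows:
   battery status  temp  humidity
0       17   warn    -6        79
1       51     ok    40        18
2       94     ok     0        18
3       62     ok     0        18
4       59     ok     6        18
group by status: min(battery), min(humidity):
        battery  humidity
status                   
ok           51        18
warn         17        79
add column humidity_plus_3 = t['humidity'] + 3:
        battery  humidity  humidity_plus_3
status                                    
ok           51        18               21
warn         17        79               82
So sum() = 103.

103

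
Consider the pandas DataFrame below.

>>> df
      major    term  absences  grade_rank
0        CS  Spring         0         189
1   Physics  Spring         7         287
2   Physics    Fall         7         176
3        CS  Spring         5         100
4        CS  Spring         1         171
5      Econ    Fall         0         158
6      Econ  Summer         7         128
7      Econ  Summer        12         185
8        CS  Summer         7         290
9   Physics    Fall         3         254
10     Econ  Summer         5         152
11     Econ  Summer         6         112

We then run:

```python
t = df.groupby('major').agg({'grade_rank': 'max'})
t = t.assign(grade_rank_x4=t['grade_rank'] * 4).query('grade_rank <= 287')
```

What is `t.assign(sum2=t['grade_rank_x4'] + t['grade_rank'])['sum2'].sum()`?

2360

group by major, max of grade_rank:
         grade_rank
major              
CS              290
Econ            185
Physics         287
add column grade_rank_x4 = t['grade_rank'] * 4:
         grade_rank  grade_rank_x4
major                             
CS              290           1160
Econ            185            740
Physics         287           1148
filter rows where grade_rank <= 287:
         grade_rank  grade_rank_x4
major                             
Econ            185            740
Physics         287           1148
add column sum2 = t['grade_rank_x4'] + t['grade_rank']:
         grade_rank  grade_rank_x4  sum2
major                                   
Econ            185            740   925
Physics         287           1148  1435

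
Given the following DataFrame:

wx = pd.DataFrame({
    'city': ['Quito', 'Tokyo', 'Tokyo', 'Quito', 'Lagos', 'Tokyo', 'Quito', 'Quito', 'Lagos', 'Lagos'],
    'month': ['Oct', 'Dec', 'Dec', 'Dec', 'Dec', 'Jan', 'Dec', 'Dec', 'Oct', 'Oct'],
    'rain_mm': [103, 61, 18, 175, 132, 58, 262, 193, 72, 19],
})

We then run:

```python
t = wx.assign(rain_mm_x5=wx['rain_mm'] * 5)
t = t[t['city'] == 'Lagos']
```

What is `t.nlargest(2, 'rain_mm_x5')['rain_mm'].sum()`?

204

add column rain_mm_x5 = wx['rain_mm'] * 5:
    city month  rain_mm  rain_mm_x5
0  Quito   Oct      103         515
1  Tokyo   Dec       61         305
2  Tokyo   Dec       18          90
3  Quito   Dec      175         875
4  Lagos   Dec      132         660
5  Tokyo   Jan       58         290
6  Quito   Dec      262        1310
7  Quito   Dec      193         965
8  Lagos   Oct       72         360
9  Lagos   Oct       19          95
filter rows where city == 'Lagos':
    city month  rain_mm  rain_mm_x5
4  Lagos   Dec      132         660
8  Lagos   Oct       72         360
9  Lagos   Oct       19          95
take 2 rows with largest rain_mm_x5:
    city month  rain_mm  rain_mm_x5
4  Lagos   Dec      132         660
8  Lagos   Oct       72         360
Then the sum of column 'rain_mm': 204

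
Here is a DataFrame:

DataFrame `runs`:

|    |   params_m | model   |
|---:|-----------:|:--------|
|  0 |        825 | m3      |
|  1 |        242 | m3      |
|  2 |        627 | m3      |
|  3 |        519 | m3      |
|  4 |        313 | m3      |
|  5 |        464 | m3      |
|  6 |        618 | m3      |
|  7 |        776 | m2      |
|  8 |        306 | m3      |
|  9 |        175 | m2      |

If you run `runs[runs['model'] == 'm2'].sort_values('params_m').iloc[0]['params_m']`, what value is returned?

175

filter rows where model == 'm2':
   params_m model
7       776    m2
9       175    m2
sort by params_m:
   params_m model
9       175    m2
7       776    m2
Reading off the value at position 0, column 'params_m', we get 175.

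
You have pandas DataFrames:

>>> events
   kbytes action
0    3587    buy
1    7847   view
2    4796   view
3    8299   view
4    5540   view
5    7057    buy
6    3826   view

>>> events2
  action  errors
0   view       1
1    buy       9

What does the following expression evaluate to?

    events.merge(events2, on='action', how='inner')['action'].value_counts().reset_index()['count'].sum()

merge on 'action' (how='inner') → 7 rows:
   kbytes action  errors
0    3587    buy       9
1    7847   view       1
2    4796   view       1
3    8299   view       1
4    5540   view       1
5    7057    buy       9
6    3826   view       1
value_counts of action:
action
view    5
buy     2
Name: count, dtype: int64
reset_index():
  action  count
0   view      5
1    buy      2
Finally, sum of column 'count' = 7.

7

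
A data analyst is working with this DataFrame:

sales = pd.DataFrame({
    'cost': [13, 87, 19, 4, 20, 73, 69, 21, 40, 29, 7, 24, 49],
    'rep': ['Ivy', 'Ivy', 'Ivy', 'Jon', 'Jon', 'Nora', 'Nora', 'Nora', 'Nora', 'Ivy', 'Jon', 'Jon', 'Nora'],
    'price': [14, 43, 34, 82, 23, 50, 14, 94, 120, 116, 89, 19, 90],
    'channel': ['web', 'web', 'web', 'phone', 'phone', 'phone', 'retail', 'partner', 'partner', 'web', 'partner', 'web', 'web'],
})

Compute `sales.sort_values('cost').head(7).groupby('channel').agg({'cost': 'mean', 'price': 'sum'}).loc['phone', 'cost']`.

sort by cost:
    cost   rep  price  channel
3      4   Jon     82    phone
10     7   Jon     89  partner
0     13   Ivy     14      web
2     19   Ivy     34      web
4     20   Jon     23    phone
7     21  Nora     94  partner
11    24   Jon     19      web
9     29   Ivy    116      web
8     40  Nora    120  partner
12    49  Nora     90      web
6     69  Nora     14   retail
5     73  Nora     50    phone
1     87   Ivy     43      web
take first 7 rows:
    cost   rep  price  channel
3      4   Jon     82    phone
10     7   Jon     89  partner
0     13   Ivy     14      web
2     19   Ivy     34      web
4     20   Jon     23    phone
7     21  Nora     94  partner
11    24   Jon     19      web
group by channel: mean(cost), sum(price):
              cost  price
channel                  
partner  14.000000    183
phone    12.000000    105
web      18.666667     67
value at row 'phone', column 'cost' → 12.0

12.0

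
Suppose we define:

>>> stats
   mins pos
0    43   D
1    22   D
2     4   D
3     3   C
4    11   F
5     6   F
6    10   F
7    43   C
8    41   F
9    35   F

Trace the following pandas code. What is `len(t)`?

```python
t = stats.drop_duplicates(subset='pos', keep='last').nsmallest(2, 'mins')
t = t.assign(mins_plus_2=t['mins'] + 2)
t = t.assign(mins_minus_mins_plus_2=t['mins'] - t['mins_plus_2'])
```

2

drop duplicate pos (keep=last):
   mins pos
2     4   D
7    43   C
9    35   F
take 2 rows with smallest mins:
   mins pos
2     4   D
9    35   F
add column mins_plus_2 = t['mins'] + 2:
   mins pos  mins_plus_2
2     4   D            6
9    35   F           37
add column mins_minus_mins_plus_2 = t['mins'] - t['mins_plus_2']:
   mins pos  mins_plus_2  mins_minus_mins_plus_2
2     4   D            6                      -2
9    35   F           37                      -2
number of rows → 2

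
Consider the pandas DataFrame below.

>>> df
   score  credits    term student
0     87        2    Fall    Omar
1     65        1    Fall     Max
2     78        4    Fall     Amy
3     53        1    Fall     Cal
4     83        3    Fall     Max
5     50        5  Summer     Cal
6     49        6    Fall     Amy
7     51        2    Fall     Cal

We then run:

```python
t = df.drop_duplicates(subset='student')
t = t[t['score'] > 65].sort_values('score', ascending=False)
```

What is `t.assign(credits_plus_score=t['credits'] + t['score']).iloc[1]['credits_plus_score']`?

82

drop duplicate student (keep=first):
   score  credits  term student
0     87        2  Fall    Omar
1     65        1  Fall     Max
2     78        4  Fall     Amy
3     53        1  Fall     Cal
filter rows where score > 65:
   score  credits  term student
0     87        2  Fall    Omar
2     78        4  Fall     Amy
sort by score descending:
   score  credits  term student
0     87        2  Fall    Omar
2     78        4  Fall     Amy
add column credits_plus_score = t['credits'] + t['score']:
   score  credits  term student  credits_plus_score
0     87        2  Fall    Omar                  89
2     78        4  Fall     Amy                  82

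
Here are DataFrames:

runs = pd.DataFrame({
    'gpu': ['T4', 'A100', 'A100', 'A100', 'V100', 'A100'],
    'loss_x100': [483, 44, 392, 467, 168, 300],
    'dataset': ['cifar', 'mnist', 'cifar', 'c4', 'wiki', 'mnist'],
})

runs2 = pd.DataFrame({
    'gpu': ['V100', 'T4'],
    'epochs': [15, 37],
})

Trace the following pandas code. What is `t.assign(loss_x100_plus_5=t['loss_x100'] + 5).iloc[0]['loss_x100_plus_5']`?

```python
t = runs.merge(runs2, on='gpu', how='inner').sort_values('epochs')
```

merge on 'gpu' (how='inner') → 2 rows:
    gpu  loss_x100 dataset  epochs
0    T4        483   cifar      37
1  V100        168    wiki      15
sort by epochs:
    gpu  loss_x100 dataset  epochs
1  V100        168    wiki      15
0    T4        483   cifar      37
add column loss_x100_plus_5 = t['loss_x100'] + 5:
    gpu  loss_x100 dataset  epochs  loss_x100_plus_5
1  V100        168    wiki      15               173
0    T4        483   cifar      37               488
Then the value at position 0, column 'loss_x100_plus_5': 173

173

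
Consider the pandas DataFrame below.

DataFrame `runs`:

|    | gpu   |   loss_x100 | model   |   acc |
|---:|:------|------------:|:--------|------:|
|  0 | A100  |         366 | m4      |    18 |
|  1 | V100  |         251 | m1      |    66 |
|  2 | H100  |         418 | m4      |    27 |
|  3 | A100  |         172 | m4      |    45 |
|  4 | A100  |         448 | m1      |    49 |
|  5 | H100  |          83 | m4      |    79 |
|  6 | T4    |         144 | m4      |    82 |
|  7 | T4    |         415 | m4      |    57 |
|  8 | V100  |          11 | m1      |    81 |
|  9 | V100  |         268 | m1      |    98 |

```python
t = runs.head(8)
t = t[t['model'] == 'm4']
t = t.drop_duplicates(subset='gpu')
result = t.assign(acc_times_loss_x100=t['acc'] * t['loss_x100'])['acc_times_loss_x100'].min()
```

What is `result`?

take first 8 rows:
    gpu  loss_x100 model  acc
0  A100        366    m4   18
1  V100        251    m1   66
2  H100        418    m4   27
3  A100        172    m4   45
4  A100        448    m1   49
5  H100         83    m4   79
6    T4        144    m4   82
7    T4        415    m4   57
filter rows where model == 'm4':
    gpu  loss_x100 model  acc
0  A100        366    m4   18
2  H100        418    m4   27
3  A100        172    m4   45
5  H100         83    m4   79
6    T4        144    m4   82
7    T4        415    m4   57
drop duplicate gpu (keep=first):
    gpu  loss_x100 model  acc
0  A100        366    m4   18
2  H100        418    m4   27
6    T4        144    m4   82
add column acc_times_loss_x100 = t['acc'] * t['loss_x100']:
    gpu  loss_x100 model  acc  acc_times_loss_x100
0  A100        366    m4   18                 6588
2  H100        418    m4   27                11286
6    T4        144    m4   82                11808
Then the min of column 'acc_times_loss_x100': 6588

6588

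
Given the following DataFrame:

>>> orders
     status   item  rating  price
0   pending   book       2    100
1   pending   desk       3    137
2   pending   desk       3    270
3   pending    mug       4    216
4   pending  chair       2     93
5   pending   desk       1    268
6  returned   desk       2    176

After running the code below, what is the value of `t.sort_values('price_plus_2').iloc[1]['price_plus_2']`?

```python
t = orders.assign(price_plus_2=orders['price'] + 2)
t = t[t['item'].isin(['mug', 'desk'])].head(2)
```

272

add column price_plus_2 = orders['price'] + 2:
     status   item  rating  price  price_plus_2
0   pending   book       2    100           102
1   pending   desk       3    137           139
2   pending   desk       3    270           272
3   pending    mug       4    216           218
4   pending  chair       2     93            95
5   pending   desk       1    268           270
6  returned   desk       2    176           178
filter rows where item in ['mug', 'desk']:
     status  item  rating  price  price_plus_2
1   pending  desk       3    137           139
2   pending  desk       3    270           272
3   pending   mug       4    216           218
5   pending  desk       1    268           270
6  returned  desk       2    176           178
take first 2 rows:
    status  item  rating  price  price_plus_2
1  pending  desk       3    137           139
2  pending  desk       3    270           272
sort by price_plus_2:
    status  item  rating  price  price_plus_2
1  pending  desk       3    137           139
2  pending  desk       3    270           272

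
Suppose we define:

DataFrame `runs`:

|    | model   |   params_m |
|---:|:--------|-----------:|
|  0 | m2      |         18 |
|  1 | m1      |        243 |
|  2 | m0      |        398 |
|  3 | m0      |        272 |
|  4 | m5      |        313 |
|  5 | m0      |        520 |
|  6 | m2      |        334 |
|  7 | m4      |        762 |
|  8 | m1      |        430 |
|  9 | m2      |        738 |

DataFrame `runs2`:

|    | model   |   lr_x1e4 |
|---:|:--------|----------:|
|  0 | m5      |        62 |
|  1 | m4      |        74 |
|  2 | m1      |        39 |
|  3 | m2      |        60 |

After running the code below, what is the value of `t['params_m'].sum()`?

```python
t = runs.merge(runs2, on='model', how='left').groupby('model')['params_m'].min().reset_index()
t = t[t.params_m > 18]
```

merge on 'model' (how='left') → 10 rows:
  model  params_m  lr_x1e4
0    m2        18     60.0
1    m1       243     39.0
2    m0       398      NaN
3    m0       272      NaN
4    m5       313     62.0
5    m0       520      NaN
6    m2       334     60.0
7    m4       762     74.0
8    m1       430     39.0
9    m2       738     60.0
group by model, min of params_m:
model
m0    272
m1    243
m2     18
m4    762
m5    313
Name: params_m, dtype: int64
reset_index():
  model  params_m
0    m0       272
1    m1       243
2    m2        18
3    m4       762
4    m5       313
filter rows where params_m > 18:
  model  params_m
0    m0       272
1    m1       243
3    m4       762
4    m5       313

1590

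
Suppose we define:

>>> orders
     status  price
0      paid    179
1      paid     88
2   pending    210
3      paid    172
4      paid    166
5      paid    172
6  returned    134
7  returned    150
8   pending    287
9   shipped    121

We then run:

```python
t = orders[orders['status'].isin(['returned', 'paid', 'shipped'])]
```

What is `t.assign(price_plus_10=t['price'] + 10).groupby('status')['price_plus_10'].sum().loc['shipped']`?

131

filter rows where status in ['returned', 'paid', 'shipped']:
     status  price
0      paid    179
1      paid     88
3      paid    172
4      paid    166
5      paid    172
6  returned    134
7  returned    150
9   shipped    121
add column price_plus_10 = t['price'] + 10:
     status  price  price_plus_10
0      paid    179            189
1      paid     88             98
3      paid    172            182
4      paid    166            176
5      paid    172            182
6  returned    134            144
7  returned    150            160
9   shipped    121            131
group by status, sum of price_plus_10:
status
paid        827
returned    304
shipped     131
Name: price_plus_10, dtype: int64
Hence 131.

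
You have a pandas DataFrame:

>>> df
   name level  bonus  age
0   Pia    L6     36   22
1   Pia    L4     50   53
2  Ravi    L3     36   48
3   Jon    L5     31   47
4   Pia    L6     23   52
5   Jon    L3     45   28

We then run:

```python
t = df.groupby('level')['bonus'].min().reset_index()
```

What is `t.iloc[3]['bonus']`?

23

group by level, min of bonus:
level
L3    36
L4    50
L5    31
L6    23
Name: bonus, dtype: int64
reset_index():
  level  bonus
0    L3     36
1    L4     50
2    L5     31
3    L6     23
The value at position 3, column 'bonus' is 23.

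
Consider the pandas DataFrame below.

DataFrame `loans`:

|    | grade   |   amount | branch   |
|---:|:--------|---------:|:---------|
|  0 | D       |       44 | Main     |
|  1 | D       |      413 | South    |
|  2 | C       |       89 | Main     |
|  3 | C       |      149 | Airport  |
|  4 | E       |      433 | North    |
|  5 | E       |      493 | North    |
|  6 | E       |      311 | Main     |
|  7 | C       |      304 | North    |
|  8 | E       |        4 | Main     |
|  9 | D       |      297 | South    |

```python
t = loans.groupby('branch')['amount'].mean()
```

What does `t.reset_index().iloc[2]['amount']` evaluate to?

410.0

group by branch, mean of amount:
branch
Airport    149.0
Main       112.0
North      410.0
South      355.0
Name: amount, dtype: float64
reset_index():
    branch  amount
0  Airport   149.0
1     Main   112.0
2    North   410.0
3    South   355.0
Reading off the value at position 2, column 'amount', we get 410.0.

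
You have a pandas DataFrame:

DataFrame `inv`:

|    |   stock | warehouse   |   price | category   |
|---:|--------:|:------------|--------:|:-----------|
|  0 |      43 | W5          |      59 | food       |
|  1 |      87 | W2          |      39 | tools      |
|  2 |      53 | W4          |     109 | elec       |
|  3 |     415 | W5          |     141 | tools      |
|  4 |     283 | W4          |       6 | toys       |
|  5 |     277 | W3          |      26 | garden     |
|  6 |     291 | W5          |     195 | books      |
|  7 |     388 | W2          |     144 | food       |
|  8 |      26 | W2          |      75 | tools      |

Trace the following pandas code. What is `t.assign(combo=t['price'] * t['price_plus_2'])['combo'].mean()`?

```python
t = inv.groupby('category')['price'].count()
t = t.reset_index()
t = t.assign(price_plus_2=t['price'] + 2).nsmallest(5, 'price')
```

group by category, count of price:
category
books     1
elec      1
food      2
garden    1
tools     3
toys      1
Name: price, dtype: int64
reset_index():
  category  price
0    books      1
1     elec      1
2     food      2
3   garden      1
4    tools      3
5     toys      1
add column price_plus_2 = t['price'] + 2:
  category  price  price_plus_2
0    books      1             3
1     elec      1             3
2     food      2             4
3   garden      1             3
4    tools      3             5
5     toys      1             3
take 5 rows with smallest price:
  category  price  price_plus_2
0    books      1             3
1     elec      1             3
3   garden      1             3
5     toys      1             3
2     food      2             4
add column combo = t['price'] * t['price_plus_2']:
  category  price  price_plus_2  combo
0    books      1             3      3
1     elec      1             3      3
3   garden      1             3      3
5     toys      1             3      3
2     food      2             4      8

4.0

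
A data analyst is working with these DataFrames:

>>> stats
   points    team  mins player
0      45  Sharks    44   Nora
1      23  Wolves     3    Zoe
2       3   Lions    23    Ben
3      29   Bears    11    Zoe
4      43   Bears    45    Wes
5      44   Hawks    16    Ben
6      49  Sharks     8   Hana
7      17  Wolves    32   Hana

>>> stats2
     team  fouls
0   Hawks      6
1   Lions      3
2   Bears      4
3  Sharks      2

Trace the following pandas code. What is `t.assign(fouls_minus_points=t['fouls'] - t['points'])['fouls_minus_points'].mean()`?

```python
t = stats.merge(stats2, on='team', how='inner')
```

-32.0

merge on 'team' (how='inner') → 6 rows:
   points    team  mins player  fouls
0      45  Sharks    44   Nora      2
1       3   Lions    23    Ben      3
2      29   Bears    11    Zoe      4
3      43   Bears    45    Wes      4
4      44   Hawks    16    Ben      6
5      49  Sharks     8   Hana      2
add column fouls_minus_points = t['fouls'] - t['points']:
   points    team  mins player  fouls  fouls_minus_points
0      45  Sharks    44   Nora      2                 -43
1       3   Lions    23    Ben      3                   0
2      29   Bears    11    Zoe      4                 -25
3      43   Bears    45    Wes      4                 -39
4      44   Hawks    16    Ben      6                 -38
5      49  Sharks     8   Hana      2                 -47
Reading off the mean of column 'fouls_minus_points', we get -32.0.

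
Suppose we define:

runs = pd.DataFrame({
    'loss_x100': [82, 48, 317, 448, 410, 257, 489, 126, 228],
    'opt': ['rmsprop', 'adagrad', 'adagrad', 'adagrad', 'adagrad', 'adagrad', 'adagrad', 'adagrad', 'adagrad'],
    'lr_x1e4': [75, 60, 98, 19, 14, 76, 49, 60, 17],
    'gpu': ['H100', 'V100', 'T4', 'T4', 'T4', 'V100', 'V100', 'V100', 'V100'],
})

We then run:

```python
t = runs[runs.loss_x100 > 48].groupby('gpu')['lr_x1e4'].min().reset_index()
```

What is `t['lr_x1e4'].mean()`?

filter rows where loss_x100 > 48:
   loss_x100      opt  lr_x1e4   gpu
0         82  rmsprop       75  H100
2        317  adagrad       98    T4
3        448  adagrad       19    T4
4        410  adagrad       14    T4
5        257  adagrad       76  V100
6        489  adagrad       49  V100
7        126  adagrad       60  V100
8        228  adagrad       17  V100
group by gpu, min of lr_x1e4:
gpu
H100    75
T4      14
V100    17
Name: lr_x1e4, dtype: int64
reset_index():
    gpu  lr_x1e4
0  H100       75
1    T4       14
2  V100       17
Finally, mean of column 'lr_x1e4' = 35.3333333333.

35.3333333333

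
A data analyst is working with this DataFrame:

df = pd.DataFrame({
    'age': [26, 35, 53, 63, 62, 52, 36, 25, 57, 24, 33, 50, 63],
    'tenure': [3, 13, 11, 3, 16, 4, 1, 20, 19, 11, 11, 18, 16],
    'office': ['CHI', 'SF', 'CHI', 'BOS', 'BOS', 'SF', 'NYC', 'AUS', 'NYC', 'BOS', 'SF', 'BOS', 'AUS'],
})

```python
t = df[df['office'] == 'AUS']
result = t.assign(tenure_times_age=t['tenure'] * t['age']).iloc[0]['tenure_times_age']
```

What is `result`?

500

filter rows where office == 'AUS':
    age  tenure office
7    25      20    AUS
12   63      16    AUS
add column tenure_times_age = t['tenure'] * t['age']:
    age  tenure office  tenure_times_age
7    25      20    AUS               500
12   63      16    AUS              1008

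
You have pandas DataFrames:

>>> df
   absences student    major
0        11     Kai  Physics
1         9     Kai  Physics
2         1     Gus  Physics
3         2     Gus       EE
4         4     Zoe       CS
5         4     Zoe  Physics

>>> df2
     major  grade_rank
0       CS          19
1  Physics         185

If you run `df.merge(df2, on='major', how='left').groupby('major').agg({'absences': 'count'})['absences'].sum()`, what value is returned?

merge on 'major' (how='left') → 6 rows:
   absences student    major  grade_rank
0        11     Kai  Physics       185.0
1         9     Kai  Physics       185.0
2         1     Gus  Physics       185.0
3         2     Gus       EE         NaN
4         4     Zoe       CS        19.0
5         4     Zoe  Physics       185.0
group by major, count of absences:
         absences
major            
CS              1
EE              1
Physics         4
The sum of column 'absences' is 6.

6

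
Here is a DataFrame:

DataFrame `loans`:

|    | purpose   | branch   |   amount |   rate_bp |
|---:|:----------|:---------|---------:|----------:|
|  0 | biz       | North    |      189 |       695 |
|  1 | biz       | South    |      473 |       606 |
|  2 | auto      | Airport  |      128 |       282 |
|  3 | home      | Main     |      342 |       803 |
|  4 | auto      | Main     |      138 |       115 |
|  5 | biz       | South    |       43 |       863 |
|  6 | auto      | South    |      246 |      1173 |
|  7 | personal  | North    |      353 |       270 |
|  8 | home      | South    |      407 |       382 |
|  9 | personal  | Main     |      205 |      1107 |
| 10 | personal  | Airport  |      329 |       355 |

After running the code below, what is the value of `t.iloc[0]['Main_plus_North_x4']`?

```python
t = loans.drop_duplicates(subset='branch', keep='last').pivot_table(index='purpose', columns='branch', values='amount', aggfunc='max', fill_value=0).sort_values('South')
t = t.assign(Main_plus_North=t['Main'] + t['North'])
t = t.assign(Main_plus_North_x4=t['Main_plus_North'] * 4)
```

drop duplicate branch (keep=last):
     purpose   branch  amount  rate_bp
7   personal    North     353      270
8       home    South     407      382
9   personal     Main     205     1107
10  personal  Airport     329      355
pivot: rows=purpose, cols=branch, max(amount):
branch    Airport  Main  North  South
purpose                              
home            0     0      0    407
personal      329   205    353      0
sort by South:
branch    Airport  Main  North  South
purpose                              
personal      329   205    353      0
home            0     0      0    407
add column Main_plus_North = t['Main'] + t['North']:
branch    Airport  Main  North  South  Main_plus_North
purpose                                               
personal      329   205    353      0              558
home            0     0      0    407                0
add column Main_plus_North_x4 = t['Main_plus_North'] * 4:
branch    Airport  Main  North  South  Main_plus_North  Main_plus_North_x4
purpose                                                                   
personal      329   205    353      0              558                2232
home            0     0      0    407                0                   0
Reading off the value at position 0, column 'Main_plus_North_x4', we get 2232.

2232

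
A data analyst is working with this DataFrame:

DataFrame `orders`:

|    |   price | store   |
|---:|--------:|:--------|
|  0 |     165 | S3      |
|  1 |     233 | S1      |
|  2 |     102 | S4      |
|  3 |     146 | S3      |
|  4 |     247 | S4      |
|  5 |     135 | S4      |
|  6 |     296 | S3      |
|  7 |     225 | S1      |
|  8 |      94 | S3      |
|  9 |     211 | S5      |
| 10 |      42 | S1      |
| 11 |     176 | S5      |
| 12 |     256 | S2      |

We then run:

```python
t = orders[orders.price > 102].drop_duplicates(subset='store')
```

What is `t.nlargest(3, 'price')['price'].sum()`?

736

filter rows where price > 102:
    price store
0     165    S3
1     233    S1
3     146    S3
4     247    S4
5     135    S4
6     296    S3
7     225    S1
9     211    S5
11    176    S5
12    256    S2
drop duplicate store (keep=first):
    price store
0     165    S3
1     233    S1
4     247    S4
9     211    S5
12    256    S2
take 3 rows with largest price:
    price store
12    256    S2
4     247    S4
1     233    S1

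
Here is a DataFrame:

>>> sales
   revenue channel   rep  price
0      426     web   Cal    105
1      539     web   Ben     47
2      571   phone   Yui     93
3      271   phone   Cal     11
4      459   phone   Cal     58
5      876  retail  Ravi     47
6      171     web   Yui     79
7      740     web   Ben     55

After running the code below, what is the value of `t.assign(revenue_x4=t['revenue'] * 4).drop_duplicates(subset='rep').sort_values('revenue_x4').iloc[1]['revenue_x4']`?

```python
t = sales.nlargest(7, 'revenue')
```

take 7 rows with largest revenue:
   revenue channel   rep  price
5      876  retail  Ravi     47
7      740     web   Ben     55
2      571   phone   Yui     93
1      539     web   Ben     47
4      459   phone   Cal     58
0      426     web   Cal    105
3      271   phone   Cal     11
add column revenue_x4 = t['revenue'] * 4:
   revenue channel   rep  price  revenue_x4
5      876  retail  Ravi     47        3504
7      740     web   Ben     55        2960
2      571   phone   Yui     93        2284
1      539     web   Ben     47        2156
4      459   phone   Cal     58        1836
0      426     web   Cal    105        1704
3      271   phone   Cal     11        1084
drop duplicate rep (keep=first):
   revenue channel   rep  price  revenue_x4
5      876  retail  Ravi     47        3504
7      740     web   Ben     55        2960
2      571   phone   Yui     93        2284
4      459   phone   Cal     58        1836
sort by revenue_x4:
   revenue channel   rep  price  revenue_x4
4      459   phone   Cal     58        1836
2      571   phone   Yui     93        2284
7      740     web   Ben     55        2960
5      876  retail  Ravi     47        3504

2284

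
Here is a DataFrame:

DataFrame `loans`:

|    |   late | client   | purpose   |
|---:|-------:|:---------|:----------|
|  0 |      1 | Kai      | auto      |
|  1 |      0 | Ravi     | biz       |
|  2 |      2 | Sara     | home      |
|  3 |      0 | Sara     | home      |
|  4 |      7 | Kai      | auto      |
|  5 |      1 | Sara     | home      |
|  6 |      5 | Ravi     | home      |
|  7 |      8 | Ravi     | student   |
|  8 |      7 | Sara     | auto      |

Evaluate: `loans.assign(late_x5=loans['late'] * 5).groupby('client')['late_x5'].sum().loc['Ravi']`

65

add column late_x5 = loans['late'] * 5:
   late client  purpose  late_x5
0     1    Kai     auto        5
1     0   Ravi      biz        0
2     2   Sara     home       10
3     0   Sara     home        0
4     7    Kai     auto       35
5     1   Sara     home        5
6     5   Ravi     home       25
7     8   Ravi  student       40
8     7   Sara     auto       35
group by client, sum of late_x5:
client
Kai     40
Ravi    65
Sara    50
Name: late_x5, dtype: int64
The value at index 'Ravi' is 65.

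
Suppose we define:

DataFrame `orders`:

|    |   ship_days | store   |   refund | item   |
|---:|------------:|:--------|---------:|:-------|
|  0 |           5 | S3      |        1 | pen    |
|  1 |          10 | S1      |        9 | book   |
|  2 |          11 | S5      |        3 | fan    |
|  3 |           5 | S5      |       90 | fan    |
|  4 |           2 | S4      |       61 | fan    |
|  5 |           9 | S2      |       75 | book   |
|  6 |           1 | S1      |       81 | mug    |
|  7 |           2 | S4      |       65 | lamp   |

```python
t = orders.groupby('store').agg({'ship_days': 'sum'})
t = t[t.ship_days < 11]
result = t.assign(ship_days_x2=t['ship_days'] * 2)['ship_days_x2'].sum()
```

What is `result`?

36

group by store, sum of ship_days:
       ship_days
store           
S1            11
S2             9
S3             5
S4             4
S5            16
filter rows where ship_days < 11:
       ship_days
store           
S2             9
S3             5
S4             4
add column ship_days_x2 = t['ship_days'] * 2:
       ship_days  ship_days_x2
store                         
S2             9            18
S3             5            10
S4             4             8
Hence 36.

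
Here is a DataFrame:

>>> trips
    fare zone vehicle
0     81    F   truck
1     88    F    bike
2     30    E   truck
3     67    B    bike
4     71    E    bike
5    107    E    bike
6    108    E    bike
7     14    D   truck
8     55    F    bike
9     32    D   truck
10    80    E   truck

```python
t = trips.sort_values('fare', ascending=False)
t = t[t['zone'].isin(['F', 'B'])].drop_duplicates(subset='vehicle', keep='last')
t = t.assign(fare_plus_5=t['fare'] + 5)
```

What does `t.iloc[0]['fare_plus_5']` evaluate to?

86

sort by fare descending:
    fare zone vehicle
6    108    E    bike
5    107    E    bike
1     88    F    bike
0     81    F   truck
10    80    E   truck
4     71    E    bike
3     67    B    bike
8     55    F    bike
9     32    D   truck
2     30    E   truck
7     14    D   truck
filter rows where zone in ['F', 'B']:
   fare zone vehicle
1    88    F    bike
0    81    F   truck
3    67    B    bike
8    55    F    bike
drop duplicate vehicle (keep=last):
   fare zone vehicle
0    81    F   truck
8    55    F    bike
add column fare_plus_5 = t['fare'] + 5:
   fare zone vehicle  fare_plus_5
0    81    F   truck           86
8    55    F    bike           60
So iloc[0]['fare_plus_5'] = 86.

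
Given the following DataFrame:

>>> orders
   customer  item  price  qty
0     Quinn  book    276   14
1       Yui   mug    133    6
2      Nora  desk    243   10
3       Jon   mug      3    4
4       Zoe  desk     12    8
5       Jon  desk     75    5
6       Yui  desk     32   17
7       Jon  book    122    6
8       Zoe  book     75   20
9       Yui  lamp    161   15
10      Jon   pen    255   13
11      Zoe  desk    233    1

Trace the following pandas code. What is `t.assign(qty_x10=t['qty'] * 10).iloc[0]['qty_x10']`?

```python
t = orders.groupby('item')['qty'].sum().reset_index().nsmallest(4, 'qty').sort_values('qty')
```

group by item, sum of qty:
item
book    40
desk    41
lamp    15
mug     10
pen     13
Name: qty, dtype: int64
reset_index():
   item  qty
0  book   40
1  desk   41
2  lamp   15
3   mug   10
4   pen   13
take 4 rows with smallest qty:
   item  qty
3   mug   10
4   pen   13
2  lamp   15
0  book   40
sort by qty:
   item  qty
3   mug   10
4   pen   13
2  lamp   15
0  book   40
add column qty_x10 = t['qty'] * 10:
   item  qty  qty_x10
3   mug   10      100
4   pen   13      130
2  lamp   15      150
0  book   40      400
value at position 0, column 'qty_x10' → 100

100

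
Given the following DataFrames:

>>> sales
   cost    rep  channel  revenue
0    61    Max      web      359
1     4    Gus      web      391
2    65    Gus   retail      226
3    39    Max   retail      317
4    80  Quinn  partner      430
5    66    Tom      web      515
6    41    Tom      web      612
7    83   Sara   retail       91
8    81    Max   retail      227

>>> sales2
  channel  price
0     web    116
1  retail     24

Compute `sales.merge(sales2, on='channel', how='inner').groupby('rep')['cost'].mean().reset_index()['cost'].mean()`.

merge on 'channel' (how='inner') → 8 rows:
   cost   rep channel  revenue  price
0    61   Max     web      359    116
1     4   Gus     web      391    116
2    65   Gus  retail      226     24
3    39   Max  retail      317     24
4    66   Tom     web      515    116
5    41   Tom     web      612    116
6    83  Sara  retail       91     24
7    81   Max  retail      227     24
group by rep, mean of cost:
rep
Gus     34.500000
Max     60.333333
Sara    83.000000
Tom     53.500000
Name: cost, dtype: float64
reset_index():
    rep       cost
0   Gus  34.500000
1   Max  60.333333
2  Sara  83.000000
3   Tom  53.500000
Reading off the mean of column 'cost', we get 57.8333333333.

57.8333333333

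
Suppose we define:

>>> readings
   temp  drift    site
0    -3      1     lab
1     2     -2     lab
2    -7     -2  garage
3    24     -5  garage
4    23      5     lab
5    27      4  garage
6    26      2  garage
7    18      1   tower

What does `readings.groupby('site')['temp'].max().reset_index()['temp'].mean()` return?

22.6666666667

group by site, max of temp:
site
garage    27
lab       23
tower     18
Name: temp, dtype: int64
reset_index():
     site  temp
0  garage    27
1     lab    23
2   tower    18
The mean of column 'temp' is 22.6666666667.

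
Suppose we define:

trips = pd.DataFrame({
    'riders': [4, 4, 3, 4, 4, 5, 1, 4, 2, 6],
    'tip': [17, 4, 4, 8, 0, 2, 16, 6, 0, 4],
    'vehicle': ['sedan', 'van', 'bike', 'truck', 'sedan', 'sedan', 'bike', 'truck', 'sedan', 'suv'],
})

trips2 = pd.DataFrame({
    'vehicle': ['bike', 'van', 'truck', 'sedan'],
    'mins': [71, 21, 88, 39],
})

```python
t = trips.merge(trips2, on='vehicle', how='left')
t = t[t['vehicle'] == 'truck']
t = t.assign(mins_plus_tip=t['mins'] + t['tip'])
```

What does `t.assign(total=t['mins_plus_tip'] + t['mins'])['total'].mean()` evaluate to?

merge on 'vehicle' (how='left') → 10 rows:
   riders  tip vehicle  mins
0       4   17   sedan  39.0
1       4    4     van  21.0
2       3    4    bike  71.0
3       4    8   truck  88.0
4       4    0   sedan  39.0
5       5    2   sedan  39.0
6       1   16    bike  71.0
7       4    6   truck  88.0
8       2    0   sedan  39.0
9       6    4     suv   NaN
filter rows where vehicle == 'truck':
   riders  tip vehicle  mins
3       4    8   truck  88.0
7       4    6   truck  88.0
add column mins_plus_tip = t['mins'] + t['tip']:
   riders  tip vehicle  mins  mins_plus_tip
3       4    8   truck  88.0           96.0
7       4    6   truck  88.0           94.0
add column total = t['mins_plus_tip'] + t['mins']:
   riders  tip vehicle  mins  mins_plus_tip  total
3       4    8   truck  88.0           96.0  184.0
7       4    6   truck  88.0           94.0  182.0

183.0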